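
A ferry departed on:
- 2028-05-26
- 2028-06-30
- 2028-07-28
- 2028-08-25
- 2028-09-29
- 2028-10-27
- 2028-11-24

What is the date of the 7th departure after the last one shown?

2029-06-29

All Fridays; the gaps (35, 28, 28, 35, 28, 28) vary with month length.
This is the last Friday of each month.
Last Friday of December 2028: 2028-12-29.
January 2029 ends with Friday 2029-01-26.
February 2029 ends with Friday 2029-02-23.
March 2029 ends with Friday 2029-03-30.
April 2029 ends with Friday 2029-04-27.
Last Friday of May 2029: 2029-05-25.
June 2029 ends with Friday 2029-06-29.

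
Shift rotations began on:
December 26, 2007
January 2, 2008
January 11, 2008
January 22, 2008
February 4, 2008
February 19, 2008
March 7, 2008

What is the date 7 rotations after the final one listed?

August 29, 2008

Intervals are 7, 9, 11, 13, 15, 17 days — an arithmetic progression with common difference 2.
Next gap: 19 days. March 7, 2008 + 19 days = March 26, 2008.
Next gap: 21 days. March 26, 2008 + 21 days = April 16, 2008.
Next gap: 23 days. April 16, 2008 + 23 days = May 9, 2008.
Next gap: 25 days. May 9, 2008 + 25 days = June 3, 2008.
Next gap: 27 days. June 3, 2008 + 27 days = June 30, 2008.
Next gap: 29 days. June 30, 2008 + 29 days = July 29, 2008.
Next gap: 31 days. July 29, 2008 + 31 days = August 29, 2008.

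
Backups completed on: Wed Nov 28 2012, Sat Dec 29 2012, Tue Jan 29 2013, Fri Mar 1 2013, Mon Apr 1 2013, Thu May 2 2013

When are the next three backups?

Sun Jun 2 2013, Wed Jul 3 2013, Sat Aug 3 2013

Gaps between consecutive events: 31, 31, 31, 31, 31 days — a constant 31-day interval.
Thu May 2 2013 + 31 days = Sun Jun 2 2013.
Sun Jun 2 2013 + 31 days = Wed Jul 3 2013.
Wed Jul 3 2013 + 31 days = Sat Aug 3 2013.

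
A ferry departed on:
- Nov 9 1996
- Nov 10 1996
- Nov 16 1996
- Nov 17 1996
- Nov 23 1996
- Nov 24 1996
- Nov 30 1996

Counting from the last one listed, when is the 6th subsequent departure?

Dec 21 1996

Gaps: 1, 6, 1, 6, 1, 6 days — not constant, but cyclic with period 2.
The events fall on every Saturday and Sunday.
The following Sunday is Dec 1 1996.
Next Saturday: Dec 7 1996.
Next Sunday: Dec 8 1996.
The following Saturday is Dec 14 1996.
The following Sunday is Dec 15 1996.
The following Saturday is Dec 21 1996.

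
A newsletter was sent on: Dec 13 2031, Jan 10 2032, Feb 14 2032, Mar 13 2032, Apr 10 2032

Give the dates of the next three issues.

Gaps: 28, 35, 28, 28 days — a mix of 28 and 35. Every date is a Saturday.
Each is the 2nd Saturday of its month.
2nd Saturday of May 2032: May 8 2032.
2nd Saturday of June 2032: Jun 12 2032.
July 2032 — 2nd Saturday is Jul 10 2032.

May 8 2032, Jun 12 2032, Jul 10 2032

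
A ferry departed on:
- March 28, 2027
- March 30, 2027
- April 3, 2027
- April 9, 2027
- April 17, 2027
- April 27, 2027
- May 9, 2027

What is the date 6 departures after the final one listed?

Intervals are 2, 4, 6, 8, 10, 12 days — an arithmetic progression with common difference 2.
Next gap: 14 days. May 9, 2027 + 14 days = May 23, 2027.
Next gap: 16 days. May 23, 2027 + 16 days = June 8, 2027.
Next gap: 18 days. June 8, 2027 + 18 days = June 26, 2027.
Next gap: 20 days. June 26, 2027 + 20 days = July 16, 2027.
Next gap: 22 days. July 16, 2027 + 22 days = August 7, 2027.
Next gap: 24 days. August 7, 2027 + 24 days = August 31, 2027.

August 31, 2027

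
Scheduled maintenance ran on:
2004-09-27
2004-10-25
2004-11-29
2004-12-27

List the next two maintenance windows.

All Mondays; the gaps (28, 35, 28) vary with month length.
This is the last Monday of each month.
January 2005 ends with Monday 2005-01-31.
February 2005 ends with Monday 2005-02-28.

2005-01-31, 2005-02-28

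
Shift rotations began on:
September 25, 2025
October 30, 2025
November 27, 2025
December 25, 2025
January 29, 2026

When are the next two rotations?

February 26, 2026; March 26, 2026

These are Thursdays with 35, 28, 28, 35-day gaps.
Each is the final Thursday of its month — October 30, 2025 is past the 28th, so '4th Thursday' doesn't fit.
Last Thursday of February 2026: February 26, 2026.
March 2026 ends with Thursday March 26, 2026.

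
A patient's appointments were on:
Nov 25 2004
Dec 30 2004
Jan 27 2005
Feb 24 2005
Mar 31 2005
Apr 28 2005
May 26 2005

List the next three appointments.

Every date is a Thursday; gaps 35, 28, 28, 35, 28, 28 days.
Each is the last Thursday of its month (at least one falls on the 29th or later, ruling out '4th Thursday').
Last Thursday of June 2005: Jun 30 2005.
July 2005 ends with Thursday Jul 28 2005.
Last Thursday of August 2005: Aug 25 2005.

Jun 30 2005, Jul 28 2005, Aug 25 2005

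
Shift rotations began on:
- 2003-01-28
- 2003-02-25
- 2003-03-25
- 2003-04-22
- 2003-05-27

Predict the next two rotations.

These are Tuesdays at 28- or 35-day spacing (28, 28, 28, 35).
The pattern: 4th Tuesday of the month.
4th Tuesday of June 2003: 2003-06-24.
4th Tuesday of July 2003: 2003-07-22.

2003-06-24, 2003-07-22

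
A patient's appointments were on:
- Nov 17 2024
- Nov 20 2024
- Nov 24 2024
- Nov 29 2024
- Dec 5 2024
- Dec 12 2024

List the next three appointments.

Dec 20 2024, Dec 29 2024, Jan 8 2025

Gaps: 3, 4, 5, 6, 7 days — each gap is 1 larger than the previous one.
Next gap: 8 days. Dec 12 2024 + 8 days = Dec 20 2024.
Next gap: 9 days. Dec 20 2024 + 9 days = Dec 29 2024.
Next gap: 10 days. Dec 29 2024 + 10 days = Jan 8 2025.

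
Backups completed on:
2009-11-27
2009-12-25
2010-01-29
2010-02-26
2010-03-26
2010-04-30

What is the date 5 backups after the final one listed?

2010-09-24

All Fridays; the gaps (28, 35, 28, 28, 35) vary with month length.
This is the last Friday of each month.
May 2010 ends with Friday 2010-05-28.
June 2010 ends with Friday 2010-06-25.
July 2010 ends with Friday 2010-07-30.
August 2010 ends with Friday 2010-08-27.
September 2010 ends with Friday 2010-09-24.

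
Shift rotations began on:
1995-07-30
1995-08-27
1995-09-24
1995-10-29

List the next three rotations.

These are Sundays with 28, 28, 35-day gaps.
Each is the final Sunday of its month — 1995-07-30 is past the 28th, so '4th Sunday' doesn't fit.
November 1995 ends with Sunday 1995-11-26.
Last Sunday of December 1995: 1995-12-31.
January 1996 ends with Sunday 1996-01-28.

1995-11-26, 1995-12-31, 1996-01-28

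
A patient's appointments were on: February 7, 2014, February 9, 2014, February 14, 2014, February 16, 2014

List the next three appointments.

February 21, 2014; February 23, 2014; February 28, 2014

Every event lands on a Friday or Sunday (gaps cycle 2, 5, 2).
So the schedule is: every Friday and Sunday.
The following Friday is February 21, 2014.
Next Sunday: February 23, 2014.
The following Friday is February 28, 2014.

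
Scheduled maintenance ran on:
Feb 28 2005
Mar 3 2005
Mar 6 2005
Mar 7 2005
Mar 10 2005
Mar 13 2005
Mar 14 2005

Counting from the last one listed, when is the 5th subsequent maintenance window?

Mar 27 2005

Every event lands on a Monday or Thursday or Sunday (gaps cycle 3, 3, 1, 3, 3, 1).
So the schedule is: every Monday, Thursday and Sunday.
Next Thursday: Mar 17 2005.
The following Sunday is Mar 20 2005.
The following Monday is Mar 21 2005.
Next Thursday: Mar 24 2005.
Next Sunday: Mar 27 2005.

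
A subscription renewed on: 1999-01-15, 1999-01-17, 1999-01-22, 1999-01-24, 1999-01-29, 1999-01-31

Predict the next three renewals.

1999-02-05, 1999-02-07, 1999-02-12

Every event lands on a Friday or Sunday (gaps cycle 2, 5, 2, 5, 2).
So the schedule is: every Friday and Sunday.
Next Friday: 1999-02-05.
Next Sunday: 1999-02-07.
Next Friday: 1999-02-12.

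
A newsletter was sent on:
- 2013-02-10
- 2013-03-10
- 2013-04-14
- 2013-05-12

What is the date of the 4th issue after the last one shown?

All dates are Sundays, 28, 35, 28 days apart.
Specifically, the 2nd Sunday of each month.
June 2013 — 2nd Sunday is 2013-06-09.
July 2013 — 2nd Sunday is 2013-07-14.
August 2013 — 2nd Sunday is 2013-08-11.
2nd Sunday of September 2013: 2013-09-08.

2013-09-08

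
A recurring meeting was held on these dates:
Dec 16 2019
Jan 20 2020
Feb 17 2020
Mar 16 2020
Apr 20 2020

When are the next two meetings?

May 18 2020, Jun 15 2020

Gaps: 35, 28, 28, 35 days — a mix of 28 and 35. Every date is a Monday.
Each is the 3rd Monday of its month.
May 2020 — 3rd Monday is May 18 2020.
June 2020 — 3rd Monday is Jun 15 2020.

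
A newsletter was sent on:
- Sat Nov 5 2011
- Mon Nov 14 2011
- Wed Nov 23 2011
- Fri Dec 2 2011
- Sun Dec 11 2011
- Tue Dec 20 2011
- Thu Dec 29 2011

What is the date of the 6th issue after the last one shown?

Tue Feb 21 2012

Gaps between consecutive events: 9, 9, 9, 9, 9, 9 days — a constant 9-day interval.
Thu Dec 29 2011 + 9 days = Sat Jan 7 2012.
Sat Jan 7 2012 + 9 days = Mon Jan 16 2012.
Mon Jan 16 2012 + 9 days = Wed Jan 25 2012.
Wed Jan 25 2012 + 9 days = Fri Feb 3 2012.
Fri Feb 3 2012 + 9 days = Sun Feb 12 2012.
Sun Feb 12 2012 + 9 days = Tue Feb 21 2012.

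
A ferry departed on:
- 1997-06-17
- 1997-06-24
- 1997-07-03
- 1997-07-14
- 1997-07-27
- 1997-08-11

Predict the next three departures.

1997-08-28, 1997-09-16, 1997-10-07

Intervals are 7, 9, 11, 13, 15 days — an arithmetic progression with common difference 2.
Next gap: 17 days. 1997-08-11 + 17 days = 1997-08-28.
Next gap: 19 days. 1997-08-28 + 19 days = 1997-09-16.
Next gap: 21 days. 1997-09-16 + 21 days = 1997-10-07.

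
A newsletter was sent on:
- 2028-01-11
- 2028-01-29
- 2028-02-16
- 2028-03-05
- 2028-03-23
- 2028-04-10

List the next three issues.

The spacing is 18, 18, 18, 18, 18 days — always 18 days.
2028-04-10 + 18 days = 2028-04-28.
2028-04-28 + 18 days = 2028-05-16.
2028-05-16 + 18 days = 2028-06-03.

2028-04-28, 2028-05-16, 2028-06-03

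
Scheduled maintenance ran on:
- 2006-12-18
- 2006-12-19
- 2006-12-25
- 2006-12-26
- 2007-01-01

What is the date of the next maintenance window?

2007-01-02

The gap pattern 1, 6, 1, 6 repeats every 2 events.
These are the Mondays and Tuesdays of each week.
The following Tuesday is 2007-01-02.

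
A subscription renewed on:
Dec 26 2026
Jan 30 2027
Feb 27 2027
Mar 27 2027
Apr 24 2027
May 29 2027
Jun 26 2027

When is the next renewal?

These are Saturdays with 35, 28, 28, 28, 35, 28-day gaps.
Each is the final Saturday of its month — Jan 30 2027 is past the 28th, so '4th Saturday' doesn't fit.
Last Saturday of July 2027: Jul 31 2027.

Jul 31 2027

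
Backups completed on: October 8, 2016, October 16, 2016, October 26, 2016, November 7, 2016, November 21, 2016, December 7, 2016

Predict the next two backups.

Intervals are 8, 10, 12, 14, 16 days — an arithmetic progression with common difference 2.
Next gap: 18 days. December 7, 2016 + 18 days = December 25, 2016.
Next gap: 20 days. December 25, 2016 + 20 days = January 14, 2017.

December 25, 2016; January 14, 2017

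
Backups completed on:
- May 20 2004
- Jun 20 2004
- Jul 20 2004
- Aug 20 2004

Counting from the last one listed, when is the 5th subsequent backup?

Jan 20 2005

The day-of-month is always 20 (31, 30, 31 days between events).
So this recurs on the 20th of each month.
September 2004: Sep 20 2004.
October 2004: Oct 20 2004.
November 2004: Nov 20 2004.
Next: December 2004 → Dec 20 2004.
January 2005: Jan 20 2005.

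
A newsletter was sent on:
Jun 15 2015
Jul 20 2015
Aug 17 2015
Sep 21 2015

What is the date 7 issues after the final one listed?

These are Mondays at 28- or 35-day spacing (35, 28, 35).
The pattern: 3rd Monday of the month.
October 2015 — 3rd Monday is Oct 19 2015.
November 2015 — 3rd Monday is Nov 16 2015.
3rd Monday of December 2015: Dec 21 2015.
3rd Monday of January 2016: Jan 18 2016.
February 2016 — 3rd Monday is Feb 15 2016.
March 2016 — 3rd Monday is Mar 21 2016.
April 2016 — 3rd Monday is Apr 18 2016.

Apr 18 2016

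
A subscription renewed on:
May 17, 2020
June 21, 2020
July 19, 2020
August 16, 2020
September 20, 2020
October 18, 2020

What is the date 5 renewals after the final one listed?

March 21, 2021

These are Sundays at 28- or 35-day spacing (35, 28, 28, 35, 28).
The pattern: 3rd Sunday of the month.
3rd Sunday of November 2020: November 15, 2020.
3rd Sunday of December 2020: December 20, 2020.
January 2021 — 3rd Sunday is January 17, 2021.
February 2021 — 3rd Sunday is February 21, 2021.
3rd Sunday of March 2021: March 21, 2021.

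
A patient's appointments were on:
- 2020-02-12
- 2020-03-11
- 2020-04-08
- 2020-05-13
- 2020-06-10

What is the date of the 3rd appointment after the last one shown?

All dates are Wednesdays, 28, 28, 35, 28 days apart.
Specifically, the 2nd Wednesday of each month.
2nd Wednesday of July 2020: 2020-07-08.
August 2020 — 2nd Wednesday is 2020-08-12.
2nd Wednesday of September 2020: 2020-09-09.

2020-09-09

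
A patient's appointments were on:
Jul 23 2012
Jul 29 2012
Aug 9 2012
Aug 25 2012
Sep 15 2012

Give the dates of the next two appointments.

Oct 11 2012, Nov 11 2012

The spacing grows by 5 each time: 6, 11, 16, 21 days.
Next gap: 26 days. Sep 15 2012 + 26 days = Oct 11 2012.
Next gap: 31 days. Oct 11 2012 + 31 days = Nov 11 2012.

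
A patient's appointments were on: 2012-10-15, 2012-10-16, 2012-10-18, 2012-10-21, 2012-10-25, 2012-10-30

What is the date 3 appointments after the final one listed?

Intervals are 1, 2, 3, 4, 5 days — an arithmetic progression with common difference 1.
Next gap: 6 days. 2012-10-30 + 6 days = 2012-11-05.
Next gap: 7 days. 2012-11-05 + 7 days = 2012-11-12.
Next gap: 8 days. 2012-11-12 + 8 days = 2012-11-20.

2012-11-20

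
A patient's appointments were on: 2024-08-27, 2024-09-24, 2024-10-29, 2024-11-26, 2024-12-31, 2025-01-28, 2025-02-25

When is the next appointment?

2025-03-25

These are Tuesdays with 28, 35, 28, 35, 28, 28-day gaps.
Each is the final Tuesday of its month — 2024-10-29 is past the 28th, so '4th Tuesday' doesn't fit.
March 2025 ends with Tuesday 2025-03-25.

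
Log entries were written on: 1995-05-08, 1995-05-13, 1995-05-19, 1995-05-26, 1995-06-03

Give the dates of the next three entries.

1995-06-12, 1995-06-22, 1995-07-03

The spacing grows by 1 each time: 5, 6, 7, 8 days.
Next gap: 9 days. 1995-06-03 + 9 days = 1995-06-12.
Next gap: 10 days. 1995-06-12 + 10 days = 1995-06-22.
Next gap: 11 days. 1995-06-22 + 11 days = 1995-07-03.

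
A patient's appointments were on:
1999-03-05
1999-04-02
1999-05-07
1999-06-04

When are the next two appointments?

All dates are Fridays, 28, 35, 28 days apart.
Specifically, the 1st Friday of each month.
1st Friday of July 1999: 1999-07-02.
August 1999 — 1st Friday is 1999-08-06.

1999-07-02, 1999-08-06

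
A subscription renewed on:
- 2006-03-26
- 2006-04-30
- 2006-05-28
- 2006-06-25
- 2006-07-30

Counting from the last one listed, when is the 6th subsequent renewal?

Every date is a Sunday; gaps 35, 28, 28, 35 days.
Each is the last Sunday of its month (at least one falls on the 29th or later, ruling out '4th Sunday').
Last Sunday of August 2006: 2006-08-27.
Last Sunday of September 2006: 2006-09-24.
October 2006 ends with Sunday 2006-10-29.
Last Sunday of November 2006: 2006-11-26.
Last Sunday of December 2006: 2006-12-31.
Last Sunday of January 2007: 2007-01-28.

2007-01-28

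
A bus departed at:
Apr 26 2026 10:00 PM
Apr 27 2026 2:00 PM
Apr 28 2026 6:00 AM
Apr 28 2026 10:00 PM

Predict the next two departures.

Spacing: 16, 16, 16 h — constant 16 h.
Apr 28 2026 10:00 PM + 16 h = Apr 29 2026 2:00 PM.
Apr 29 2026 2:00 PM + 16 h = Apr 30 2026 6:00 AM.

Apr 29 2026 2:00 PM, Apr 30 2026 6:00 AM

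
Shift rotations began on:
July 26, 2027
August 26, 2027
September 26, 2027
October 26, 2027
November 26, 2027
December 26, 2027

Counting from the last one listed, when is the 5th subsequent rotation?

The day-of-month is always 26 (31, 31, 30, 31, 30 days between events).
So this recurs on the 26th of each month.
Next: January 2028 → January 26, 2028.
February 2028: February 26, 2028.
March 2028: March 26, 2028.
Next: April 2028 → April 26, 2028.
Next: May 2028 → May 26, 2028.

May 26, 2028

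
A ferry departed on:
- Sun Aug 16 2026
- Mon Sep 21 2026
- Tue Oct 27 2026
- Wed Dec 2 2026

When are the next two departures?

Thu Jan 7 2027, Fri Feb 12 2027

Gaps between consecutive events: 36, 36, 36 days — a constant 36-day interval.
Wed Dec 2 2026 + 36 days = Thu Jan 7 2027.
Thu Jan 7 2027 + 36 days = Fri Feb 12 2027.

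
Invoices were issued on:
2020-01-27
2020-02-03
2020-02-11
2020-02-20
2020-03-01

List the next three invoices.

Gaps: 7, 8, 9, 10 days — each gap is 1 larger than the previous one.
Next gap: 11 days. 2020-03-01 + 11 days = 2020-03-12.
Next gap: 12 days. 2020-03-12 + 12 days = 2020-03-24.
Next gap: 13 days. 2020-03-24 + 13 days = 2020-04-06.

2020-03-12, 2020-03-24, 2020-04-06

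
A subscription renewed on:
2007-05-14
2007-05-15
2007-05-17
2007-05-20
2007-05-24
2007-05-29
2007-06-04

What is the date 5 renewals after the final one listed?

2007-07-19

Intervals are 1, 2, 3, 4, 5, 6 days — an arithmetic progression with common difference 1.
Next gap: 7 days. 2007-06-04 + 7 days = 2007-06-11.
Next gap: 8 days. 2007-06-11 + 8 days = 2007-06-19.
Next gap: 9 days. 2007-06-19 + 9 days = 2007-06-28.
Next gap: 10 days. 2007-06-28 + 10 days = 2007-07-08.
Next gap: 11 days. 2007-07-08 + 11 days = 2007-07-19.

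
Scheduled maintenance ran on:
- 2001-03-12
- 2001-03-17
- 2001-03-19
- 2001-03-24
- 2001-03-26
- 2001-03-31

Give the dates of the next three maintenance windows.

Gaps: 5, 2, 5, 2, 5 days — not constant, but cyclic with period 2.
The events fall on every Monday and Saturday.
The following Monday is 2001-04-02.
Next Saturday: 2001-04-07.
Next Monday: 2001-04-09.

2001-04-02, 2001-04-07, 2001-04-09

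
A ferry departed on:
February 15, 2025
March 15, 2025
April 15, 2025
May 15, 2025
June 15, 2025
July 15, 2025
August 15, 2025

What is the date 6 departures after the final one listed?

Each date is the 15th; the gaps (28, 31, 30, 31, 30, 31) track the month lengths.
The rule is the 15th of each month.
Next: September 2025 → September 15, 2025.
Next: October 2025 → October 15, 2025.
November 2025: November 15, 2025.
Next: December 2025 → December 15, 2025.
Next: January 2026 → January 15, 2026.
February 2026: February 15, 2026.

February 15, 2026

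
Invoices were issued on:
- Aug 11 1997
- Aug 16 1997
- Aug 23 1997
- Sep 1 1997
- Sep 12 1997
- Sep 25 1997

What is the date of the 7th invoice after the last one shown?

Feb 19 1998

Gaps: 5, 7, 9, 11, 13 days — each gap is 2 larger than the previous one.
Next gap: 15 days. Sep 25 1997 + 15 days = Oct 10 1997.
Next gap: 17 days. Oct 10 1997 + 17 days = Oct 27 1997.
Next gap: 19 days. Oct 27 1997 + 19 days = Nov 15 1997.
Next gap: 21 days. Nov 15 1997 + 21 days = Dec 6 1997.
Next gap: 23 days. Dec 6 1997 + 23 days = Dec 29 1997.
Next gap: 25 days. Dec 29 1997 + 25 days = Jan 23 1998.
Next gap: 27 days. Jan 23 1998 + 27 days = Feb 19 1998.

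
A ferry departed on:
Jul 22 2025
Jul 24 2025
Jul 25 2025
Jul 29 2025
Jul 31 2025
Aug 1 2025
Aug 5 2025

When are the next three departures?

Aug 7 2025, Aug 8 2025, Aug 12 2025

Every event lands on a Tuesday or Thursday or Friday (gaps cycle 2, 1, 4, 2, 1, 4).
So the schedule is: every Tuesday, Thursday and Friday.
The following Thursday is Aug 7 2025.
Next Friday: Aug 8 2025.
Next Tuesday: Aug 12 2025.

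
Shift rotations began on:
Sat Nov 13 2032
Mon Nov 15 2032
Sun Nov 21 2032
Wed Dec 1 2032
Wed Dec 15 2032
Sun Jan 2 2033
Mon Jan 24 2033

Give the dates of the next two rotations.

Sat Feb 19 2033, Mon Mar 21 2033

The spacing grows by 4 each time: 2, 6, 10, 14, 18, 22 days.
Next gap: 26 days. Mon Jan 24 2033 + 26 days = Sat Feb 19 2033.
Next gap: 30 days. Sat Feb 19 2033 + 30 days = Mon Mar 21 2033.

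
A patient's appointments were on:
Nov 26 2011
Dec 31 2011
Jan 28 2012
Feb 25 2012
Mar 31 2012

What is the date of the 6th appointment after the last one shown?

Sep 29 2012

Every date is a Saturday; gaps 35, 28, 28, 35 days.
Each is the last Saturday of its month (at least one falls on the 29th or later, ruling out '4th Saturday').
Last Saturday of April 2012: Apr 28 2012.
Last Saturday of May 2012: May 26 2012.
June 2012 ends with Saturday Jun 30 2012.
July 2012 ends with Saturday Jul 28 2012.
Last Saturday of August 2012: Aug 25 2012.
Last Saturday of September 2012: Sep 29 2012.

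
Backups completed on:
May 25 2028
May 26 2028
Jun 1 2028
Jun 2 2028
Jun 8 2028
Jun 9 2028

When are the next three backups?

Jun 15 2028, Jun 16 2028, Jun 22 2028

Gaps: 1, 6, 1, 6, 1 days — not constant, but cyclic with period 2.
The events fall on every Thursday and Friday.
The following Thursday is Jun 15 2028.
The following Friday is Jun 16 2028.
The following Thursday is Jun 22 2028.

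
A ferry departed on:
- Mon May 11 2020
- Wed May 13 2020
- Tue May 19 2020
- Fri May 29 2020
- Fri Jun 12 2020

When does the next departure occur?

Tue Jun 30 2020

The spacing grows by 4 each time: 2, 6, 10, 14 days.
Next gap: 18 days. Fri Jun 12 2020 + 18 days = Tue Jun 30 2020.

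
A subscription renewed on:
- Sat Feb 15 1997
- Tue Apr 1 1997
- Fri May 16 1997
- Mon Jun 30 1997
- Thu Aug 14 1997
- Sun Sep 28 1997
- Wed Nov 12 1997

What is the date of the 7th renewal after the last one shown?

The spacing is 45, 45, 45, 45, 45, 45 days — always 45 days.
Wed Nov 12 1997 + 45 days = Sat Dec 27 1997.
Sat Dec 27 1997 + 45 days = Tue Feb 10 1998.
Tue Feb 10 1998 + 45 days = Fri Mar 27 1998.
Fri Mar 27 1998 + 45 days = Mon May 11 1998.
Mon May 11 1998 + 45 days = Thu Jun 25 1998.
Thu Jun 25 1998 + 45 days = Sun Aug 9 1998.
Sun Aug 9 1998 + 45 days = Wed Sep 23 1998.

Wed Sep 23 1998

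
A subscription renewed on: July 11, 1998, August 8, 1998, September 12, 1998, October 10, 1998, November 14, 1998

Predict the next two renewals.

December 12, 1998; January 9, 1999

These are Saturdays at 28- or 35-day spacing (28, 35, 28, 35).
The pattern: 2nd Saturday of the month.
December 1998 — 2nd Saturday is December 12, 1998.
January 1999 — 2nd Saturday is January 9, 1999.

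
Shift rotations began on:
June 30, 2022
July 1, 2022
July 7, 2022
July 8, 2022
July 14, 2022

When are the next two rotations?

July 15, 2022; July 21, 2022

The gap pattern 1, 6, 1, 6 repeats every 2 events.
These are the Thursdays and Fridays of each week.
Next Friday: July 15, 2022.
Next Thursday: July 21, 2022.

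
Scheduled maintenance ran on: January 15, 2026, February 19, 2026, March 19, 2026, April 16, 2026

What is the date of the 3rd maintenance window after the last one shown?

All dates are Thursdays, 35, 28, 28 days apart.
Specifically, the 3rd Thursday of each month.
3rd Thursday of May 2026: May 21, 2026.
June 2026 — 3rd Thursday is June 18, 2026.
3rd Thursday of July 2026: July 16, 2026.

July 16, 2026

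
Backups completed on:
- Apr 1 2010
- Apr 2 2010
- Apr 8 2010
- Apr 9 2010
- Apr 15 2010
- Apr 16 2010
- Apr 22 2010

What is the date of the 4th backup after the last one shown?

May 6 2010

Every event lands on a Thursday or Friday (gaps cycle 1, 6, 1, 6, 1, 6).
So the schedule is: every Thursday and Friday.
The following Friday is Apr 23 2010.
Next Thursday: Apr 29 2010.
The following Friday is Apr 30 2010.
The following Thursday is May 6 2010.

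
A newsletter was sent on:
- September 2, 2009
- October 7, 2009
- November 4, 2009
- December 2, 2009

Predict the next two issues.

January 6, 2010; February 3, 2010

All dates are Wednesdays, 35, 28, 28 days apart.
Specifically, the 1st Wednesday of each month.
1st Wednesday of January 2010: January 6, 2010.
February 2010 — 1st Wednesday is February 3, 2010.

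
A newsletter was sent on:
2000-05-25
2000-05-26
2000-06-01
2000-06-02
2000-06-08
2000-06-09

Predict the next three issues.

Every event lands on a Thursday or Friday (gaps cycle 1, 6, 1, 6, 1).
So the schedule is: every Thursday and Friday.
Next Thursday: 2000-06-15.
Next Friday: 2000-06-16.
The following Thursday is 2000-06-22.

2000-06-15, 2000-06-16, 2000-06-22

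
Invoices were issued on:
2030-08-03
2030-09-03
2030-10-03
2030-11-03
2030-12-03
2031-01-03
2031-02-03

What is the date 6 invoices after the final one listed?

2031-08-03

Each date is the 3rd; the gaps (31, 30, 31, 30, 31, 31) track the month lengths.
The rule is the 3rd of each month.
March 2031: 2031-03-03.
April 2031: 2031-04-03.
Next: May 2031 → 2031-05-03.
Next: June 2031 → 2031-06-03.
July 2031: 2031-07-03.
Next: August 2031 → 2031-08-03.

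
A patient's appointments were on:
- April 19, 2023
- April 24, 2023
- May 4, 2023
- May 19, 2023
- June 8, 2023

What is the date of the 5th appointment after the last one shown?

Gaps: 5, 10, 15, 20 days — each gap is 5 larger than the previous one.
Next gap: 25 days. June 8, 2023 + 25 days = July 3, 2023.
Next gap: 30 days. July 3, 2023 + 30 days = August 2, 2023.
Next gap: 35 days. August 2, 2023 + 35 days = September 6, 2023.
Next gap: 40 days. September 6, 2023 + 40 days = October 16, 2023.
Next gap: 45 days. October 16, 2023 + 45 days = November 30, 2023.

November 30, 2023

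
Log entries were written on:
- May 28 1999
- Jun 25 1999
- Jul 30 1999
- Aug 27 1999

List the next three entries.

These are Fridays with 28, 35, 28-day gaps.
Each is the final Friday of its month — Jul 30 1999 is past the 28th, so '4th Friday' doesn't fit.
Last Friday of September 1999: Sep 24 1999.
October 1999 ends with Friday Oct 29 1999.
Last Friday of November 1999: Nov 26 1999.

Sep 24 1999, Oct 29 1999, Nov 26 1999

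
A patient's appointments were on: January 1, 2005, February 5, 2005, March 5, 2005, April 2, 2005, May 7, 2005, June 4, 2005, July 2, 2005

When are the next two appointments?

Gaps: 35, 28, 28, 35, 28, 28 days — a mix of 28 and 35. Every date is a Saturday.
Each is the 1st Saturday of its month.
August 2005 — 1st Saturday is August 6, 2005.
September 2005 — 1st Saturday is September 3, 2005.

August 6, 2005; September 3, 2005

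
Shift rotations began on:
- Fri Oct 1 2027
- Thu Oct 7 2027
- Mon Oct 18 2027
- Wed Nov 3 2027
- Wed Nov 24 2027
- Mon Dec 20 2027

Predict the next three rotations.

The spacing grows by 5 each time: 6, 11, 16, 21, 26 days.
Next gap: 31 days. Mon Dec 20 2027 + 31 days = Thu Jan 20 2028.
Next gap: 36 days. Thu Jan 20 2028 + 36 days = Fri Feb 25 2028.
Next gap: 41 days. Fri Feb 25 2028 + 41 days = Thu Apr 6 2028.

Thu Jan 20 2028, Fri Feb 25 2028, Thu Apr 6 2028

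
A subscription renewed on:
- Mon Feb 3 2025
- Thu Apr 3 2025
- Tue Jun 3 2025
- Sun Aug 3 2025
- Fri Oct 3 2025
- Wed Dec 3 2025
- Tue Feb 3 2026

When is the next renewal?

Fri Apr 3 2026

Gaps: 59, 61, 61, 61, 61, 62 days — not constant. Every event is on the 3rd of the month.
Pattern: the 3rd of every 2 months.
Next: April 2026 → Fri Apr 3 2026.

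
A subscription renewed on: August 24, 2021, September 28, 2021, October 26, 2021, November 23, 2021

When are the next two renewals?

These are Tuesdays at 28- or 35-day spacing (35, 28, 28).
The pattern: 4th Tuesday of the month.
December 2021 — 4th Tuesday is December 28, 2021.
January 2022 — 4th Tuesday is January 25, 2022.

December 28, 2021; January 25, 2022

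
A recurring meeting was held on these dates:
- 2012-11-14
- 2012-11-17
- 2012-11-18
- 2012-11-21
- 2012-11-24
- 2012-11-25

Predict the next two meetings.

2012-11-28, 2012-12-01

The gap pattern 3, 1, 3, 3, 1 repeats every 3 events.
These are the Wednesdays, Saturdays and Sundays of each week.
The following Wednesday is 2012-11-28.
The following Saturday is 2012-12-01.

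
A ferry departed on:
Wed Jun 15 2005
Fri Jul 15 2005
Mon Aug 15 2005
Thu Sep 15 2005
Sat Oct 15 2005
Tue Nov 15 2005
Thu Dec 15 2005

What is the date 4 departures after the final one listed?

Sat Apr 15 2006

The day-of-month is always 15 (30, 31, 31, 30, 31, 30 days between events).
So this recurs on the 15th of each month.
Next: January 2006 → Sun Jan 15 2006.
Next: February 2006 → Wed Feb 15 2006.
Next: March 2006 → Wed Mar 15 2006.
Next: April 2006 → Sat Apr 15 2006.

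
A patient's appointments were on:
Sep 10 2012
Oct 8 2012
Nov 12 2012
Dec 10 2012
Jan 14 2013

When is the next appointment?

Gaps: 28, 35, 28, 35 days — a mix of 28 and 35. Every date is a Monday.
Each is the 2nd Monday of its month.
2nd Monday of February 2013: Feb 11 2013.

Feb 11 2013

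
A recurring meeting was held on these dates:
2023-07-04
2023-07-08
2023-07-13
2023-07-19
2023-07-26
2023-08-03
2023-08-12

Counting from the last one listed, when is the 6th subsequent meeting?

2023-10-26

The spacing grows by 1 each time: 4, 5, 6, 7, 8, 9 days.
Next gap: 10 days. 2023-08-12 + 10 days = 2023-08-22.
Next gap: 11 days. 2023-08-22 + 11 days = 2023-09-02.
Next gap: 12 days. 2023-09-02 + 12 days = 2023-09-14.
Next gap: 13 days. 2023-09-14 + 13 days = 2023-09-27.
Next gap: 14 days. 2023-09-27 + 14 days = 2023-10-11.
Next gap: 15 days. 2023-10-11 + 15 days = 2023-10-26.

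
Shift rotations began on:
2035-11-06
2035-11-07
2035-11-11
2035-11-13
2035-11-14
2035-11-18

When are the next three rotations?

Every event lands on a Tuesday or Wednesday or Sunday (gaps cycle 1, 4, 2, 1, 4).
So the schedule is: every Tuesday, Wednesday and Sunday.
The following Tuesday is 2035-11-20.
Next Wednesday: 2035-11-21.
Next Sunday: 2035-11-25.

2035-11-20, 2035-11-21, 2035-11-25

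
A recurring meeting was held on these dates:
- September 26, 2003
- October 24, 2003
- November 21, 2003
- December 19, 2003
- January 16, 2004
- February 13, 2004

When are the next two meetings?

Gaps between consecutive events: 28, 28, 28, 28, 28 days — a constant 28-day interval.
February 13, 2004 + 28 days = March 12, 2004.
March 12, 2004 + 28 days = April 9, 2004.

March 12, 2004; April 9, 2004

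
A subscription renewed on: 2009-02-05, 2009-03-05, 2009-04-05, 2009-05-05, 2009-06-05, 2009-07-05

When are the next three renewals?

Each date is the 5th; the gaps (28, 31, 30, 31, 30) track the month lengths.
The rule is the 5th of each month.
Next: August 2009 → 2009-08-05.
September 2009: 2009-09-05.
October 2009: 2009-10-05.

2009-08-05, 2009-09-05, 2009-10-05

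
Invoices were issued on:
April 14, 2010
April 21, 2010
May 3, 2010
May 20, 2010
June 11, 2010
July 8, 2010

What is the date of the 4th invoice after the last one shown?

Intervals are 7, 12, 17, 22, 27 days — an arithmetic progression with common difference 5.
Next gap: 32 days. July 8, 2010 + 32 days = August 9, 2010.
Next gap: 37 days. August 9, 2010 + 37 days = September 15, 2010.
Next gap: 42 days. September 15, 2010 + 42 days = October 27, 2010.
Next gap: 47 days. October 27, 2010 + 47 days = December 13, 2010.

December 13, 2010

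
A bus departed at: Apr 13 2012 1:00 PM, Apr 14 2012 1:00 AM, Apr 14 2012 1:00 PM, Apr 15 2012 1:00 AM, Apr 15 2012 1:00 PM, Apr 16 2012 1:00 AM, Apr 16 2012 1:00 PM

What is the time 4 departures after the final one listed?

The interval is a steady 12 hours (12, 12, 12, 12, 12, 12).
Apr 16 2012 1:00 PM + 12 h = Apr 17 2012 1:00 AM.
Apr 17 2012 1:00 AM + 12 h = Apr 17 2012 1:00 PM.
Apr 17 2012 1:00 PM + 12 h = Apr 18 2012 1:00 AM.
Apr 18 2012 1:00 AM + 12 h = Apr 18 2012 1:00 PM.

Apr 18 2012 1:00 PM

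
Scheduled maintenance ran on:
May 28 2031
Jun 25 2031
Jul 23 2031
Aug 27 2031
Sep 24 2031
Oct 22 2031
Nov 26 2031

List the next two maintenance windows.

Dec 24 2031, Jan 28 2032

These are Wednesdays at 28- or 35-day spacing (28, 28, 35, 28, 28, 35).
The pattern: 4th Wednesday of the month.
December 2031 — 4th Wednesday is Dec 24 2031.
January 2032 — 4th Wednesday is Jan 28 2032.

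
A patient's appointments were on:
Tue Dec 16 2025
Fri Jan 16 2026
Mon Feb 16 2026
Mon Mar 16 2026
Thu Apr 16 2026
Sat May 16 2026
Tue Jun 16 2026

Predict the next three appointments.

Thu Jul 16 2026, Sun Aug 16 2026, Wed Sep 16 2026

The day-of-month is always 16 (31, 31, 28, 31, 30, 31 days between events).
So this recurs on the 16th of each month.
July 2026: Thu Jul 16 2026.
August 2026: Sun Aug 16 2026.
September 2026: Wed Sep 16 2026.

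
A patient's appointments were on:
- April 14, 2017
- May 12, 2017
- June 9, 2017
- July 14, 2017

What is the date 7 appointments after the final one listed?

February 9, 2018

Gaps: 28, 28, 35 days — a mix of 28 and 35. Every date is a Friday.
Each is the 2nd Friday of its month.
August 2017 — 2nd Friday is August 11, 2017.
2nd Friday of September 2017: September 8, 2017.
October 2017 — 2nd Friday is October 13, 2017.
2nd Friday of November 2017: November 10, 2017.
2nd Friday of December 2017: December 8, 2017.
January 2018 — 2nd Friday is January 12, 2018.
2nd Friday of February 2018: February 9, 2018.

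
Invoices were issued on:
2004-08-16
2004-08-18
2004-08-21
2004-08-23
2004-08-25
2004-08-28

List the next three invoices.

2004-08-30, 2004-09-01, 2004-09-04

Gaps: 2, 3, 2, 2, 3 days — not constant, but cyclic with period 3.
The events fall on every Monday, Wednesday and Saturday.
The following Monday is 2004-08-30.
Next Wednesday: 2004-09-01.
The following Saturday is 2004-09-04.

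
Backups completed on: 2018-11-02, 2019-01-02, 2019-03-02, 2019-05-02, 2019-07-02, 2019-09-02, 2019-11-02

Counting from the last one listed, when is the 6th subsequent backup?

Gaps: 61, 59, 61, 61, 62, 61 days — not constant. Every event is on the 2nd of the month.
Pattern: the 2nd of every 2 months.
Next: January 2020 → 2020-01-02.
March 2020: 2020-03-02.
Next: May 2020 → 2020-05-02.
July 2020: 2020-07-02.
September 2020: 2020-09-02.
November 2020: 2020-11-02.

2020-11-02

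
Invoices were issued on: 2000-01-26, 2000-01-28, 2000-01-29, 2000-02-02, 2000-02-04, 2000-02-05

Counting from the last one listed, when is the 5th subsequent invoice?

Every event lands on a Wednesday or Friday or Saturday (gaps cycle 2, 1, 4, 2, 1).
So the schedule is: every Wednesday, Friday and Saturday.
Next Wednesday: 2000-02-09.
Next Friday: 2000-02-11.
The following Saturday is 2000-02-12.
Next Wednesday: 2000-02-16.
Next Friday: 2000-02-18.

2000-02-18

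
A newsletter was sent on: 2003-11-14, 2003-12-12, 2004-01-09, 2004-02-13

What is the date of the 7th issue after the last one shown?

2004-09-10

These are Fridays at 28- or 35-day spacing (28, 28, 35).
The pattern: 2nd Friday of the month.
March 2004 — 2nd Friday is 2004-03-12.
April 2004 — 2nd Friday is 2004-04-09.
2nd Friday of May 2004: 2004-05-14.
June 2004 — 2nd Friday is 2004-06-11.
2nd Friday of July 2004: 2004-07-09.
2nd Friday of August 2004: 2004-08-13.
2nd Friday of September 2004: 2004-09-10.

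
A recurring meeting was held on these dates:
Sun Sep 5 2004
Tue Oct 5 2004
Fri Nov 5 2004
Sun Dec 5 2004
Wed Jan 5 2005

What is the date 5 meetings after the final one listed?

The day-of-month is always 5 (30, 31, 30, 31 days between events).
So this recurs on the 5th of each month.
February 2005: Sat Feb 5 2005.
March 2005: Sat Mar 5 2005.
Next: April 2005 → Tue Apr 5 2005.
May 2005: Thu May 5 2005.
Next: June 2005 → Sun Jun 5 2005.

Sun Jun 5 2005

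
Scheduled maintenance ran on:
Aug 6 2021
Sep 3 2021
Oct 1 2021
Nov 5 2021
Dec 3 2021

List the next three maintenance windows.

Jan 7 2022, Feb 4 2022, Mar 4 2022

All dates are Fridays, 28, 28, 35, 28 days apart.
Specifically, the 1st Friday of each month.
1st Friday of January 2022: Jan 7 2022.
1st Friday of February 2022: Feb 4 2022.
1st Friday of March 2022: Mar 4 2022.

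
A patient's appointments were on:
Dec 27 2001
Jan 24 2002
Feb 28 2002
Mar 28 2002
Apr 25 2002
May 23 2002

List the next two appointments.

All dates are Thursdays, 28, 35, 28, 28, 28 days apart.
Specifically, the 4th Thursday of each month.
June 2002 — 4th Thursday is Jun 27 2002.
July 2002 — 4th Thursday is Jul 25 2002.

Jun 27 2002, Jul 25 2002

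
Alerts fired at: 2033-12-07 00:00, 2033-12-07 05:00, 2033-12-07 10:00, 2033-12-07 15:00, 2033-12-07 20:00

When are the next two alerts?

Gaps: 5, 5, 5, 5 hours — each event is 5 hours after the previous one.
2033-12-07 20:00 + 5 h = 2033-12-08 01:00.
2033-12-08 01:00 + 5 h = 2033-12-08 06:00.

2033-12-08 01:00, 2033-12-08 06:00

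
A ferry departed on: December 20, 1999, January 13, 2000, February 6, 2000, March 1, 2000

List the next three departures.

The spacing is 24, 24, 24 days — always 24 days.
March 1, 2000 + 24 days = March 25, 2000.
March 25, 2000 + 24 days = April 18, 2000.
April 18, 2000 + 24 days = May 12, 2000.

March 25, 2000; April 18, 2000; May 12, 2000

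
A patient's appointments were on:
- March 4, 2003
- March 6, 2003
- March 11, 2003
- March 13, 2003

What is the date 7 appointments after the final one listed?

April 8, 2003

The gap pattern 2, 5, 2 repeats every 2 events.
These are the Tuesdays and Thursdays of each week.
The following Tuesday is March 18, 2003.
Next Thursday: March 20, 2003.
Next Tuesday: March 25, 2003.
The following Thursday is March 27, 2003.
Next Tuesday: April 1, 2003.
Next Thursday: April 3, 2003.
The following Tuesday is April 8, 2003.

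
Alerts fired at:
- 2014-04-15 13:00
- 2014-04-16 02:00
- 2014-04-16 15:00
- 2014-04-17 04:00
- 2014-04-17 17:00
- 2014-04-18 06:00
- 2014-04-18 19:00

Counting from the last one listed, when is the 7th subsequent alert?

Gaps: 13, 13, 13, 13, 13, 13 hours — each event is 13 hours after the previous one.
2014-04-18 19:00 + 13 h = 2014-04-19 08:00.
2014-04-19 08:00 + 13 h = 2014-04-19 21:00.
2014-04-19 21:00 + 13 h = 2014-04-20 10:00.
2014-04-20 10:00 + 13 h = 2014-04-20 23:00.
2014-04-20 23:00 + 13 h = 2014-04-21 12:00.
2014-04-21 12:00 + 13 h = 2014-04-22 01:00.
2014-04-22 01:00 + 13 h = 2014-04-22 14:00.

2014-04-22 14:00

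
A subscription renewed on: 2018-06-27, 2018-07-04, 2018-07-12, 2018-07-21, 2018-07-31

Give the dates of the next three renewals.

2018-08-11, 2018-08-23, 2018-09-05

The spacing grows by 1 each time: 7, 8, 9, 10 days.
Next gap: 11 days. 2018-07-31 + 11 days = 2018-08-11.
Next gap: 12 days. 2018-08-11 + 12 days = 2018-08-23.
Next gap: 13 days. 2018-08-23 + 13 days = 2018-09-05.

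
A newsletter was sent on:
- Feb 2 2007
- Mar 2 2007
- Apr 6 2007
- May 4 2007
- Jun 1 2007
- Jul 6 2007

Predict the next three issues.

All dates are Fridays, 28, 35, 28, 28, 35 days apart.
Specifically, the 1st Friday of each month.
August 2007 — 1st Friday is Aug 3 2007.
1st Friday of September 2007: Sep 7 2007.
1st Friday of October 2007: Oct 5 2007.

Aug 3 2007, Sep 7 2007, Oct 5 2007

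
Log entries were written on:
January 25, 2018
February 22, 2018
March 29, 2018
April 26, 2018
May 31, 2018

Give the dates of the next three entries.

These are Thursdays with 28, 35, 28, 35-day gaps.
Each is the final Thursday of its month — March 29, 2018 is past the 28th, so '4th Thursday' doesn't fit.
Last Thursday of June 2018: June 28, 2018.
Last Thursday of July 2018: July 26, 2018.
Last Thursday of August 2018: August 30, 2018.

June 28, 2018; July 26, 2018; August 30, 2018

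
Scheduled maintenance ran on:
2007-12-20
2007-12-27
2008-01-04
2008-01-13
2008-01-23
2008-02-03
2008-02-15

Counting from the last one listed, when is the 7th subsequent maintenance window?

2008-06-06

The spacing grows by 1 each time: 7, 8, 9, 10, 11, 12 days.
Next gap: 13 days. 2008-02-15 + 13 days = 2008-02-28.
Next gap: 14 days. 2008-02-28 + 14 days = 2008-03-13.
Next gap: 15 days. 2008-03-13 + 15 days = 2008-03-28.
Next gap: 16 days. 2008-03-28 + 16 days = 2008-04-13.
Next gap: 17 days. 2008-04-13 + 17 days = 2008-04-30.
Next gap: 18 days. 2008-04-30 + 18 days = 2008-05-18.
Next gap: 19 days. 2008-05-18 + 19 days = 2008-06-06.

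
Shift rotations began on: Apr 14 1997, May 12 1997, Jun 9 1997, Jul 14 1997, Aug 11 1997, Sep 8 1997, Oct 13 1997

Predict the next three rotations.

Nov 10 1997, Dec 8 1997, Jan 12 1998

All dates are Mondays, 28, 28, 35, 28, 28, 35 days apart.
Specifically, the 2nd Monday of each month.
2nd Monday of November 1997: Nov 10 1997.
2nd Monday of December 1997: Dec 8 1997.
January 1998 — 2nd Monday is Jan 12 1998.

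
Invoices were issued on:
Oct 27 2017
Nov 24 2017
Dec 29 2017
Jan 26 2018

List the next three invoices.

All Fridays; the gaps (28, 35, 28) vary with month length.
This is the last Friday of each month.
Last Friday of February 2018: Feb 23 2018.
Last Friday of March 2018: Mar 30 2018.
Last Friday of April 2018: Apr 27 2018.

Feb 23 2018, Mar 30 2018, Apr 27 2018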